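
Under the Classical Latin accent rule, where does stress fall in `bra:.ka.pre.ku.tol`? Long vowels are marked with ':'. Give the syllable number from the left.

Classical Latin: stress the penult if heavy (long vowel or closed), else the antepenult.
Weights: 3 pre L, 4 ku L, 5 tol H.
The penult (syllable 4, ku) is light, so stress falls on the antepenult (syllable 3, pre).
Stress on syllable 3: bra:.ka.ˈpre.ku.tol.

3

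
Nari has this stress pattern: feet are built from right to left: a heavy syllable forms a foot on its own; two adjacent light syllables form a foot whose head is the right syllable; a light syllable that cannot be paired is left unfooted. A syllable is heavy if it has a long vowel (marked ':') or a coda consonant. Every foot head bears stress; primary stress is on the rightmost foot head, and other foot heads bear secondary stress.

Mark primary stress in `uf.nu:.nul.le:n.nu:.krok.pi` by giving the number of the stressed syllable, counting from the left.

6

Weights: 1 uf H, 2 nu: H, 3 nul H, 4 le:n H, 5 nu: H, 6 krok H, 7 pi L.
Parse right to left (heavy = foot alone; LL = one foot; stranded L unfooted): (ˈuf) (ˈnu:) (ˈnul) (ˈle:n) (ˈnu:) (ˈkrok) pi.
Foot heads: 1, 2, 3, 4, 5, 6.
Primary stress on the rightmost head = syllable 6.
Primary stress: syllable 6 → uf.nu:.nul.le:n.nu:.ˈkrok.pi.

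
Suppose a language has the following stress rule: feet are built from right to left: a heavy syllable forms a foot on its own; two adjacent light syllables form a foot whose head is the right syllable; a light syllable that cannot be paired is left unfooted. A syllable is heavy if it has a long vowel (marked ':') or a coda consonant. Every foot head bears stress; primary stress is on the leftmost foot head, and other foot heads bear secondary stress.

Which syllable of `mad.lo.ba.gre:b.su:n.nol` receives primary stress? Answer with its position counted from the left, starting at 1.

1

Weights: 1 mad H, 2 lo L, 3 ba L, 4 gre:b H, 5 su:n H, 6 nol H.
Parse right to left (heavy = foot alone; LL = one foot; stranded L unfooted): (ˈmad) (lo.ˈba) (ˈgre:b) (ˈsu:n) (ˈnol).
Foot heads: 1, 3, 4, 5, 6.
Primary stress on the leftmost head = syllable 1.
Primary stress: syllable 1 → ˈmad.lo.ba.gre:b.su:n.nol.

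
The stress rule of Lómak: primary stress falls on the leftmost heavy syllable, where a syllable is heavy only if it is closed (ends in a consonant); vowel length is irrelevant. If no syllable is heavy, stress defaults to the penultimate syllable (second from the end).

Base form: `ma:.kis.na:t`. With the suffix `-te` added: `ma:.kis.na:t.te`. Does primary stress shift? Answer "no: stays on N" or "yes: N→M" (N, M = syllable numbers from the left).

no: stays on 2

Base `ma:.kis.na:t` (3 syllables):
  Weights: 1 ma: L, 2 kis H, 3 na:t H.
  Heavy syllables in the domain: 2, 3. The leftmost is syllable 2 (kis).
  → primary stress on syllable 2.
Suffixed `ma:.kis.na:t.te` (4 syllables):
  Weights: 1 ma: L, 2 kis H, 3 na:t H, 4 te L.
  Heavy syllables in the domain: 2, 3. The leftmost is syllable 2 (kis).
  → primary stress on syllable 2.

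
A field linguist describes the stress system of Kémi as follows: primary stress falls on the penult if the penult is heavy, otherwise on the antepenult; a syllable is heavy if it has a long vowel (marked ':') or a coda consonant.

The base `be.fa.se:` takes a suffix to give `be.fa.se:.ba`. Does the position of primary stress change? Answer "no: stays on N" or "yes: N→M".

Base `be.fa.se:` (3 syllables):
  Weights: 1 be L, 2 fa L, 3 se: H.
  The penult (syllable 2, fa) is light, so stress falls on the antepenult (syllable 1, be).
  → primary stress on syllable 1.
Suffixed `be.fa.se:.ba` (4 syllables):
  Weights: 2 fa L, 3 se: H, 4 ba L.
  The penult (syllable 3, se:) is heavy, so it takes stress.
  → primary stress on syllable 3.

yes: 1→3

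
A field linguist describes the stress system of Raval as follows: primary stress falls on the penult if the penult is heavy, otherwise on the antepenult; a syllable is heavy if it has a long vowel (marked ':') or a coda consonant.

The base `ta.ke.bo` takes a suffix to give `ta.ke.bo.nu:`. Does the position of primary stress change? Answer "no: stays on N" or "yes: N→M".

yes: 1→2

Base `ta.ke.bo` (3 syllables):
  Weights: 1 ta L, 2 ke L, 3 bo L.
  The penult (syllable 2, ke) is light, so stress falls on the antepenult (syllable 1, ta).
  → primary stress on syllable 1.
Suffixed `ta.ke.bo.nu:` (4 syllables):
  Weights: 2 ke L, 3 bo L, 4 nu: H.
  The penult (syllable 3, bo) is light, so stress falls on the antepenult (syllable 2, ke).
  → primary stress on syllable 2.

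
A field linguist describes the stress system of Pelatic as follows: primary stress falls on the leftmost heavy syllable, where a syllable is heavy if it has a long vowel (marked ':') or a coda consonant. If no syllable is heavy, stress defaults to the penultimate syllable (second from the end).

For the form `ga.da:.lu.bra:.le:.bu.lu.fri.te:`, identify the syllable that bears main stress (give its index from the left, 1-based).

2

Weights: 1 ga L, 2 da: H, 3 lu L, 4 bra: H, 5 le: H, 6 bu L, 7 lu L, 8 fri L, 9 te: H.
Heavy syllables in the domain: 2, 4, 5, 9. The leftmost is syllable 2 (da:).
Primary stress: syllable 2 → ga.ˈda:.lu.bra:.le:.bu.lu.fri.te:.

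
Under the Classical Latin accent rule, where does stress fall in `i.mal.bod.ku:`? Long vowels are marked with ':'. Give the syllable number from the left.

Classical Latin: stress the penult if heavy (long vowel or closed), else the antepenult.
Weights: 2 mal H, 3 bod H, 4 ku: H.
The penult (syllable 3, bod) is heavy, so it takes stress.
Stress on syllable 3: i.mal.ˈbod.ku:.

3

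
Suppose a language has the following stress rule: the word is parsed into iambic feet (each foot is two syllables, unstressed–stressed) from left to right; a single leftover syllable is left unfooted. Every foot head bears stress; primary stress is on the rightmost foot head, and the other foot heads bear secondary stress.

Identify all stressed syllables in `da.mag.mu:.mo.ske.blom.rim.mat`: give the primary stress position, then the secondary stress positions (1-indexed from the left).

primary 8, secondary 2, 4, 6

Parse left to right into iambic (σˈσ) feet: (da.ˈmag) (mu:.ˈmo) (ske.ˈblom) (rim.ˈmat).
Foot heads (stressed positions): 2, 4, 6, 8.
End Rule Rightmost: primary stress on the rightmost head = syllable 8.
Secondary stress on 2, 4, 6: da.ˌmag.mu:.ˌmo.ske.ˌblom.rim.ˈmat.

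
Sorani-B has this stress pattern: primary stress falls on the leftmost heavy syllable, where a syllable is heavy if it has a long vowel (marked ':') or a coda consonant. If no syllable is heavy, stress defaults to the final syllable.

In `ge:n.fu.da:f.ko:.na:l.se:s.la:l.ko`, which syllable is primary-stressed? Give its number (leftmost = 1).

1

Weights: 1 ge:n H, 2 fu L, 3 da:f H, 4 ko: H, 5 na:l H, 6 se:s H, 7 la:l H, 8 ko L.
Heavy syllables in the domain: 1, 3, 4, 5, 6, 7. The leftmost is syllable 1 (ge:n).
Primary stress: syllable 1 → ˈge:n.fu.da:f.ko:.na:l.se:s.la:l.ko.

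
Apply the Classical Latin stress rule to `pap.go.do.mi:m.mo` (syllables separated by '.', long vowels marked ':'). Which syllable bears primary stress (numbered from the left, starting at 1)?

Classical Latin: stress the penult if heavy (long vowel or closed), else the antepenult.
Weights: 3 do L, 4 mi:m H, 5 mo L.
The penult (syllable 4, mi:m) is heavy, so it takes stress.
Stress on syllable 4: pap.go.do.ˈmi:m.mo.

4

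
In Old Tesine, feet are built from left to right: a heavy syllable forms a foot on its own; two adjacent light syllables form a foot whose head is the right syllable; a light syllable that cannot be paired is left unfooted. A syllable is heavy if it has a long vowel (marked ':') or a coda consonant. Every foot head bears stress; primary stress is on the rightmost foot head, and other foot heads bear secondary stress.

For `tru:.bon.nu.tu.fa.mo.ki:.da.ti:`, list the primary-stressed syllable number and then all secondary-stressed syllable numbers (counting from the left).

primary 9, secondary 1, 2, 4, 6, 7

Weights: 1 tru: H, 2 bon H, 3 nu L, 4 tu L, 5 fa L, 6 mo L, 7 ki: H, 8 da L, 9 ti: H.
Parse left to right (heavy = foot alone; LL = one foot; stranded L unfooted): (ˈtru:) (ˈbon) (nu.ˈtu) (fa.ˈmo) (ˈki:) da (ˈti:).
Foot heads: 1, 2, 4, 6, 7, 9.
Primary stress on the rightmost head = syllable 9.
Secondary stress on 1, 2, 4, 6, 7: ˌtru:.ˌbon.nu.ˌtu.fa.ˌmo.ˌki:.da.ˈti:.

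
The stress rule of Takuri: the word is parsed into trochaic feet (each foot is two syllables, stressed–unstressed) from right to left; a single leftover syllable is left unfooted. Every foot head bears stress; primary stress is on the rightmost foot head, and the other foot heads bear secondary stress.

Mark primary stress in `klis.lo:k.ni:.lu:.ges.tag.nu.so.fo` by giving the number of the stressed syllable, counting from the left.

8

Parse right to left into trochaic (ˈσσ) feet: klis (ˈlo:k.ni:) (ˈlu:.ges) (ˈtag.nu) (ˈso.fo). Syllable 1 is left unfooted.
Foot heads (stressed positions): 2, 4, 6, 8.
End Rule Rightmost: primary stress on the rightmost head = syllable 8.
Primary stress: syllable 8 → klis.lo:k.ni:.lu:.ges.tag.nu.ˈso.fo.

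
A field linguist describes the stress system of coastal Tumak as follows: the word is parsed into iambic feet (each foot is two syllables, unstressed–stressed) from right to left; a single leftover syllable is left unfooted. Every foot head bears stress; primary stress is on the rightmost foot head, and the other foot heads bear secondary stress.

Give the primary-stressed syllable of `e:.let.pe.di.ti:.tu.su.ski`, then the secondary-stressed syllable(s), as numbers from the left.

Parse right to left into iambic (σˈσ) feet: (e:.ˈlet) (pe.ˈdi) (ti:.ˈtu) (su.ˈski).
Foot heads (stressed positions): 2, 4, 6, 8.
End Rule Rightmost: primary stress on the rightmost head = syllable 8.
Secondary stress on 2, 4, 6: e:.ˌlet.pe.ˌdi.ti:.ˌtu.su.ˈski.

primary 8, secondary 2, 4, 6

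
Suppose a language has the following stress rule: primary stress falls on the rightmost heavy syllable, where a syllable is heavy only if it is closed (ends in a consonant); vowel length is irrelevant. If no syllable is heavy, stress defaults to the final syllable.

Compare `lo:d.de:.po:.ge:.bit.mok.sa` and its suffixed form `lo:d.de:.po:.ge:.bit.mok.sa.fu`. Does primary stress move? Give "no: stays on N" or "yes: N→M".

no: stays on 6

Base `lo:d.de:.po:.ge:.bit.mok.sa` (7 syllables):
  Weights: 1 lo:d H, 2 de: L, 3 po: L, 4 ge: L, 5 bit H, 6 mok H, 7 sa L.
  Heavy syllables in the domain: 1, 5, 6. The rightmost is syllable 6 (mok).
  → primary stress on syllable 6.
Suffixed `lo:d.de:.po:.ge:.bit.mok.sa.fu` (8 syllables):
  Weights: 1 lo:d H, 2 de: L, 3 po: L, 4 ge: L, 5 bit H, 6 mok H, 7 sa L, 8 fu L.
  Heavy syllables in the domain: 1, 5, 6. The rightmost is syllable 6 (mok).
  → primary stress on syllable 6.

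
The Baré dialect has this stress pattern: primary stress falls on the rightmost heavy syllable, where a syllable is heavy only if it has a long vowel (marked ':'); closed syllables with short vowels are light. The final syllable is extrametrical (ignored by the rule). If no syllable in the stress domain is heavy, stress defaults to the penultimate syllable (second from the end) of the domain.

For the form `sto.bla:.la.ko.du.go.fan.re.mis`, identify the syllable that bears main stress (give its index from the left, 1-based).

2

The final syllable (9, mis) is extrametrical; the stress domain is syllables 1–8.
Weights: 1 sto L, 2 bla: H, 3 la L, 4 ko L, 5 du L, 6 go L, 7 fan L, 8 re L.
Heavy syllables in the domain: 2. The rightmost is syllable 2 (bla:).
Primary stress: syllable 2 → sto.ˈbla:.la.ko.du.go.fan.re.mis.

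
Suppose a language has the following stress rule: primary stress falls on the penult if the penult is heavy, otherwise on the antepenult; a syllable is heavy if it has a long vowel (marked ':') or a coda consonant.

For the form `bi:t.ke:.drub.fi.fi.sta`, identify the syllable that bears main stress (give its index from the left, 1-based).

4

Weights: 4 fi L, 5 fi L, 6 sta L.
The penult (syllable 5, fi) is light, so stress falls on the antepenult (syllable 4, fi).
Primary stress: syllable 4 → bi:t.ke:.drub.ˈfi.fi.sta.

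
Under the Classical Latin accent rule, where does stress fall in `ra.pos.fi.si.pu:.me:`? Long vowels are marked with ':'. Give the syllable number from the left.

Classical Latin: stress the penult if heavy (long vowel or closed), else the antepenult.
Weights: 4 si L, 5 pu: H, 6 me: H.
The penult (syllable 5, pu:) is heavy, so it takes stress.
Stress on syllable 5: ra.pos.fi.si.ˈpu:.me:.

5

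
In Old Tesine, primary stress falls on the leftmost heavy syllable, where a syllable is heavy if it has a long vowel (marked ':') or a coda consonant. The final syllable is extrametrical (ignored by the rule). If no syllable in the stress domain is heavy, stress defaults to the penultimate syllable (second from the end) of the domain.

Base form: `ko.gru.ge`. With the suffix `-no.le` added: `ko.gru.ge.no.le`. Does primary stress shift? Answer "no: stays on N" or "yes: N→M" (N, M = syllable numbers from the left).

yes: 1→3

Base `ko.gru.ge` (3 syllables):
  The final syllable (3, ge) is extrametrical; the stress domain is syllables 1–2.
  Weights: 1 ko L, 2 gru L.
  No heavy syllable in the domain; default to the penultimate syllable (second from the end) of the domain = syllable 1.
  → primary stress on syllable 1.
Suffixed `ko.gru.ge.no.le` (5 syllables):
  The final syllable (5, le) is extrametrical; the stress domain is syllables 1–4.
  Weights: 1 ko L, 2 gru L, 3 ge L, 4 no L.
  No heavy syllable in the domain; default to the penultimate syllable (second from the end) of the domain = syllable 3.
  → primary stress on syllable 3.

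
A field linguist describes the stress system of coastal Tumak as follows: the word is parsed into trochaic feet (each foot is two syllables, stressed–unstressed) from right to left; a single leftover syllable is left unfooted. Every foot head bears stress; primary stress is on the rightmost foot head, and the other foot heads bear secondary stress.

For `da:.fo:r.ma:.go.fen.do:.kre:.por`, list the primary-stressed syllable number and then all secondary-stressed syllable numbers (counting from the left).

Parse right to left into trochaic (ˈσσ) feet: (ˈda:.fo:r) (ˈma:.go) (ˈfen.do:) (ˈkre:.por).
Foot heads (stressed positions): 1, 3, 5, 7.
End Rule Rightmost: primary stress on the rightmost head = syllable 7.
Secondary stress on 1, 3, 5: ˌda:.fo:r.ˌma:.go.ˌfen.do:.ˈkre:.por.

primary 7, secondary 1, 3, 5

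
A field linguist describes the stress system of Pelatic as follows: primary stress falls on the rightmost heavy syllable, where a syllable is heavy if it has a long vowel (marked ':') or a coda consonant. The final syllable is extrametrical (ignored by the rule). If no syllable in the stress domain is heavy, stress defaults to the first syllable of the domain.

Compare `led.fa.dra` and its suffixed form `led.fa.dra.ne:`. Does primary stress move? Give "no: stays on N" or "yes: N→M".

Base `led.fa.dra` (3 syllables):
  The final syllable (3, dra) is extrametrical; the stress domain is syllables 1–2.
  Weights: 1 led H, 2 fa L.
  Heavy syllables in the domain: 1. The rightmost is syllable 1 (led).
  → primary stress on syllable 1.
Suffixed `led.fa.dra.ne:` (4 syllables):
  The final syllable (4, ne:) is extrametrical; the stress domain is syllables 1–3.
  Weights: 1 led H, 2 fa L, 3 dra L.
  Heavy syllables in the domain: 1. The rightmost is syllable 1 (led).
  → primary stress on syllable 1.

no: stays on 1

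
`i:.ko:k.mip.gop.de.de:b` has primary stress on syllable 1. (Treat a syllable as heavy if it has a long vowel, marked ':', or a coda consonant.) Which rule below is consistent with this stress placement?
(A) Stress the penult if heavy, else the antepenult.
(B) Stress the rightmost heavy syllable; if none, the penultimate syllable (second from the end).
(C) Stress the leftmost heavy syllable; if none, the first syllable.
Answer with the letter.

Rule A → syllable 4 (observed: 1).
Rule B → syllable 6 (observed: 1).
Rule C → syllable 1 ✓.

C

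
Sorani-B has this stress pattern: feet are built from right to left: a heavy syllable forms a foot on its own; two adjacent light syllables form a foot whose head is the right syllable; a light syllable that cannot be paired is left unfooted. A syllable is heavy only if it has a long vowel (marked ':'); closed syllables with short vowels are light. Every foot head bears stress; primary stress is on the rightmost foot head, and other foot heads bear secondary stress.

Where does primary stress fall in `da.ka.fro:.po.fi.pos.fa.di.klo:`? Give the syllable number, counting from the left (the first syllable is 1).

Weights: 1 da L, 2 ka L, 3 fro: H, 4 po L, 5 fi L, 6 pos L, 7 fa L, 8 di L, 9 klo: H.
Parse right to left (heavy = foot alone; LL = one foot; stranded L unfooted): (da.ˈka) (ˈfro:) po (fi.ˈpos) (fa.ˈdi) (ˈklo:).
Foot heads: 2, 3, 6, 8, 9.
Primary stress on the rightmost head = syllable 9.
Primary stress: syllable 9 → da.ka.fro:.po.fi.pos.fa.di.ˈklo:.

9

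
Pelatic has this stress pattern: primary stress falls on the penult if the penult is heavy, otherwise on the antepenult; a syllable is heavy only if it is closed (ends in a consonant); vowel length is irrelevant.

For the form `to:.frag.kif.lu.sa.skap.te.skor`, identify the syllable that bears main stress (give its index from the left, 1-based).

Weights: 6 skap H, 7 te L, 8 skor H.
The penult (syllable 7, te) is light, so stress falls on the antepenult (syllable 6, skap).
Primary stress: syllable 6 → to:.frag.kif.lu.sa.ˈskap.te.skor.

6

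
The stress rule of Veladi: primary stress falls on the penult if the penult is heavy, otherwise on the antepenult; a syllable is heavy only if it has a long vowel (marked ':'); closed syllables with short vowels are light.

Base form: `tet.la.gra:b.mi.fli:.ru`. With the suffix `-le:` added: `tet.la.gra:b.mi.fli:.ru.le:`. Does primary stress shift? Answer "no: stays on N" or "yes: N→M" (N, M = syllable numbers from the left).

no: stays on 5

Base `tet.la.gra:b.mi.fli:.ru` (6 syllables):
  Weights: 4 mi L, 5 fli: H, 6 ru L.
  The penult (syllable 5, fli:) is heavy, so it takes stress.
  → primary stress on syllable 5.
Suffixed `tet.la.gra:b.mi.fli:.ru.le:` (7 syllables):
  Weights: 5 fli: H, 6 ru L, 7 le: H.
  The penult (syllable 6, ru) is light, so stress falls on the antepenult (syllable 5, fli:).
  → primary stress on syllable 5.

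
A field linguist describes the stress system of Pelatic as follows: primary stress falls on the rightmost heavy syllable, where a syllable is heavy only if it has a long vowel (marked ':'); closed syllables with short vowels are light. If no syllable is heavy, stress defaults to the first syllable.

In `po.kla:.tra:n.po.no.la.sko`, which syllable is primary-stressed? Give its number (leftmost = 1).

3

Weights: 1 po L, 2 kla: H, 3 tra:n H, 4 po L, 5 no L, 6 la L, 7 sko L.
Heavy syllables in the domain: 2, 3. The rightmost is syllable 3 (tra:n).
Primary stress: syllable 3 → po.kla:.ˈtra:n.po.no.la.sko.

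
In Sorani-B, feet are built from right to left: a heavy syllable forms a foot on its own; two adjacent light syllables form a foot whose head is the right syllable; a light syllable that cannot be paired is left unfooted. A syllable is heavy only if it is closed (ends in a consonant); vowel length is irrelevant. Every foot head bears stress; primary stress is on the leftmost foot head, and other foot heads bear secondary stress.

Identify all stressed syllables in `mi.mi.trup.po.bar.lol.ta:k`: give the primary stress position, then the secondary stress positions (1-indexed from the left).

primary 2, secondary 3, 5, 6, 7

Weights: 1 mi L, 2 mi L, 3 trup H, 4 po L, 5 bar H, 6 lol H, 7 ta:k H.
Parse right to left (heavy = foot alone; LL = one foot; stranded L unfooted): (mi.ˈmi) (ˈtrup) po (ˈbar) (ˈlol) (ˈta:k).
Foot heads: 2, 3, 5, 6, 7.
Primary stress on the leftmost head = syllable 2.
Secondary stress on 3, 5, 6, 7: mi.ˈmi.ˌtrup.po.ˌbar.ˌlol.ˌta:k.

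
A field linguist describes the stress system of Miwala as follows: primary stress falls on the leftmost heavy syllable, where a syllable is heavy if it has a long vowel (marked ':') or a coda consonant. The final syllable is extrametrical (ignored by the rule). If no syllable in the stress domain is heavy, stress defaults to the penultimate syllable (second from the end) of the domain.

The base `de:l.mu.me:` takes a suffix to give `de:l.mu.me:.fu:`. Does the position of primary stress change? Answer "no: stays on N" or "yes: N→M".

no: stays on 1

Base `de:l.mu.me:` (3 syllables):
  The final syllable (3, me:) is extrametrical; the stress domain is syllables 1–2.
  Weights: 1 de:l H, 2 mu L.
  Heavy syllables in the domain: 1. The leftmost is syllable 1 (de:l).
  → primary stress on syllable 1.
Suffixed `de:l.mu.me:.fu:` (4 syllables):
  The final syllable (4, fu:) is extrametrical; the stress domain is syllables 1–3.
  Weights: 1 de:l H, 2 mu L, 3 me: H.
  Heavy syllables in the domain: 1, 3. The leftmost is syllable 1 (de:l).
  → primary stress on syllable 1.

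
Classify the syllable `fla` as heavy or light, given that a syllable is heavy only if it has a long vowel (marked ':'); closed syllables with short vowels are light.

`fla`: short vowel, open (no coda). Short vowel → light.

light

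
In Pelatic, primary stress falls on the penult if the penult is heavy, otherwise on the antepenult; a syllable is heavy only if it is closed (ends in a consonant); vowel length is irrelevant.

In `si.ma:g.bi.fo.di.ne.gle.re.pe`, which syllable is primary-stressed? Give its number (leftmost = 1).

Weights: 7 gle L, 8 re L, 9 pe L.
The penult (syllable 8, re) is light, so stress falls on the antepenult (syllable 7, gle).
Primary stress: syllable 7 → si.ma:g.bi.fo.di.ne.ˈgle.re.pe.

7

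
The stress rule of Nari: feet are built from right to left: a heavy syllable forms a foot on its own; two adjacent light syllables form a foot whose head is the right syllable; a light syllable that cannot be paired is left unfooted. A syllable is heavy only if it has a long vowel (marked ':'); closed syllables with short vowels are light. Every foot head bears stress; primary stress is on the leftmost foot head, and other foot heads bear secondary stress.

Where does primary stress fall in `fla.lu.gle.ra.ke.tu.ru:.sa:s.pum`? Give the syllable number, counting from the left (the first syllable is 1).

Weights: 1 fla L, 2 lu L, 3 gle L, 4 ra L, 5 ke L, 6 tu L, 7 ru: H, 8 sa:s H, 9 pum L.
Parse right to left (heavy = foot alone; LL = one foot; stranded L unfooted): (fla.ˈlu) (gle.ˈra) (ke.ˈtu) (ˈru:) (ˈsa:s) pum.
Foot heads: 2, 4, 6, 7, 8.
Primary stress on the leftmost head = syllable 2.
Primary stress: syllable 2 → fla.ˈlu.gle.ra.ke.tu.ru:.sa:s.pum.

2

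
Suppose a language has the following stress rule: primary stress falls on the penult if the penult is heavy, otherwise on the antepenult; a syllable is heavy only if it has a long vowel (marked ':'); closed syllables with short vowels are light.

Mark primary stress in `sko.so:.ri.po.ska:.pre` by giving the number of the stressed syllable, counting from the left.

Weights: 4 po L, 5 ska: H, 6 pre L.
The penult (syllable 5, ska:) is heavy, so it takes stress.
Primary stress: syllable 5 → sko.so:.ri.po.ˈska:.pre.

5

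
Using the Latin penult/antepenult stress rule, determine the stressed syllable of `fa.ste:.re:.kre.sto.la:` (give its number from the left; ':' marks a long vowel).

4

Classical Latin: stress the penult if heavy (long vowel or closed), else the antepenult.
Weights: 4 kre L, 5 sto L, 6 la: H.
The penult (syllable 5, sto) is light, so stress falls on the antepenult (syllable 4, kre).
Stress on syllable 4: fa.ste:.re:.ˈkre.sto.la:.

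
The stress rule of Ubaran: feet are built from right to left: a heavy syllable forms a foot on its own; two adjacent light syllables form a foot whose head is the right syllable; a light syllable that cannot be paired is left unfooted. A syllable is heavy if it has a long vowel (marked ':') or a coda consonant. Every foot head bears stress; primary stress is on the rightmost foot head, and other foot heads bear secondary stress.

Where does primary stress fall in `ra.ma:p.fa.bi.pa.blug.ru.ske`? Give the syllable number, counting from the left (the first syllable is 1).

8

Weights: 1 ra L, 2 ma:p H, 3 fa L, 4 bi L, 5 pa L, 6 blug H, 7 ru L, 8 ske L.
Parse right to left (heavy = foot alone; LL = one foot; stranded L unfooted): ra (ˈma:p) fa (bi.ˈpa) (ˈblug) (ru.ˈske).
Foot heads: 2, 5, 6, 8.
Primary stress on the rightmost head = syllable 8.
Primary stress: syllable 8 → ra.ma:p.fa.bi.pa.blug.ru.ˈske.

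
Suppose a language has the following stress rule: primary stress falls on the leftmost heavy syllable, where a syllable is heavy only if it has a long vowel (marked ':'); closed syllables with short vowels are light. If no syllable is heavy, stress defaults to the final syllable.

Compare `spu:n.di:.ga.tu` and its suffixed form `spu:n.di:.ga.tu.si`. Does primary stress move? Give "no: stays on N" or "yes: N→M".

Base `spu:n.di:.ga.tu` (4 syllables):
  Weights: 1 spu:n H, 2 di: H, 3 ga L, 4 tu L.
  Heavy syllables in the domain: 1, 2. The leftmost is syllable 1 (spu:n).
  → primary stress on syllable 1.
Suffixed `spu:n.di:.ga.tu.si` (5 syllables):
  Weights: 1 spu:n H, 2 di: H, 3 ga L, 4 tu L, 5 si L.
  Heavy syllables in the domain: 1, 2. The leftmost is syllable 1 (spu:n).
  → primary stress on syllable 1.

no: stays on 1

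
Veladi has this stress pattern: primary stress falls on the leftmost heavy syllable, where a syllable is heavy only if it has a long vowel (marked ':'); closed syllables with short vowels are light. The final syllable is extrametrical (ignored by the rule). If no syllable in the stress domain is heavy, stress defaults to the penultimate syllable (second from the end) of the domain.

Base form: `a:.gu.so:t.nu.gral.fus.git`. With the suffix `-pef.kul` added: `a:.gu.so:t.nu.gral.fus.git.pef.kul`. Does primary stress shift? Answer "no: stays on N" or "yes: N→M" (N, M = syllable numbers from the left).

no: stays on 1

Base `a:.gu.so:t.nu.gral.fus.git` (7 syllables):
  The final syllable (7, git) is extrametrical; the stress domain is syllables 1–6.
  Weights: 1 a: H, 2 gu L, 3 so:t H, 4 nu L, 5 gral L, 6 fus L.
  Heavy syllables in the domain: 1, 3. The leftmost is syllable 1 (a:).
  → primary stress on syllable 1.
Suffixed `a:.gu.so:t.nu.gral.fus.git.pef.kul` (9 syllables):
  The final syllable (9, kul) is extrametrical; the stress domain is syllables 1–8.
  Weights: 1 a: H, 2 gu L, 3 so:t H, 4 nu L, 5 gral L, 6 fus L, 7 git L, 8 pef L.
  Heavy syllables in the domain: 1, 3. The leftmost is syllable 1 (a:).
  → primary stress on syllable 1.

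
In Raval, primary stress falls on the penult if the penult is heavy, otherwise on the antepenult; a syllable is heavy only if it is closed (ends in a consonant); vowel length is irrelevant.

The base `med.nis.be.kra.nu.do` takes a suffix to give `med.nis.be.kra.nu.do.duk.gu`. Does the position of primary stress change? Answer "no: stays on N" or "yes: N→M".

yes: 4→7

Base `med.nis.be.kra.nu.do` (6 syllables):
  Weights: 4 kra L, 5 nu L, 6 do L.
  The penult (syllable 5, nu) is light, so stress falls on the antepenult (syllable 4, kra).
  → primary stress on syllable 4.
Suffixed `med.nis.be.kra.nu.do.duk.gu` (8 syllables):
  Weights: 6 do L, 7 duk H, 8 gu L.
  The penult (syllable 7, duk) is heavy, so it takes stress.
  → primary stress on syllable 7.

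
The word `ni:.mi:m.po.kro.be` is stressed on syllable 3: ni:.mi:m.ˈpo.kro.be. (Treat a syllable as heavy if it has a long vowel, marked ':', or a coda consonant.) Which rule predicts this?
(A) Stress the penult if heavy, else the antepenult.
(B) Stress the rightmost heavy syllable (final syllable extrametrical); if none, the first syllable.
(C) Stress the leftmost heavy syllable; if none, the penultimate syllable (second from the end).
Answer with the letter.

Rule A → syllable 3 ✓.
Rule B → syllable 2 (observed: 3).
Rule C → syllable 1 (observed: 3).

A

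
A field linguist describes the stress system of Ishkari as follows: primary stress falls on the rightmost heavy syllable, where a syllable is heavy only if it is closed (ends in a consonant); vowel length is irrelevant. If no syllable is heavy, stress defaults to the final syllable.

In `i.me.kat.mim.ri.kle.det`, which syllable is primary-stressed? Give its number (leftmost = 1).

7

Weights: 1 i L, 2 me L, 3 kat H, 4 mim H, 5 ri L, 6 kle L, 7 det H.
Heavy syllables in the domain: 3, 4, 7. The rightmost is syllable 7 (det).
Primary stress: syllable 7 → i.me.kat.mim.ri.kle.ˈdet.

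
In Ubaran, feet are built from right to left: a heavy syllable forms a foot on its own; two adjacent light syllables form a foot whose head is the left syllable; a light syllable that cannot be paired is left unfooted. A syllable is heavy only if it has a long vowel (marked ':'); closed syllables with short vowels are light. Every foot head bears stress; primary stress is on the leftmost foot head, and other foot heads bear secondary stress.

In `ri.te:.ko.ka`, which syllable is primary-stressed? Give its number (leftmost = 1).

2

Weights: 1 ri L, 2 te: H, 3 ko L, 4 ka L.
Parse right to left (heavy = foot alone; LL = one foot; stranded L unfooted): ri (ˈte:) (ˈko.ka).
Foot heads: 2, 3.
Primary stress on the leftmost head = syllable 2.
Primary stress: syllable 2 → ri.ˈte:.ko.ka.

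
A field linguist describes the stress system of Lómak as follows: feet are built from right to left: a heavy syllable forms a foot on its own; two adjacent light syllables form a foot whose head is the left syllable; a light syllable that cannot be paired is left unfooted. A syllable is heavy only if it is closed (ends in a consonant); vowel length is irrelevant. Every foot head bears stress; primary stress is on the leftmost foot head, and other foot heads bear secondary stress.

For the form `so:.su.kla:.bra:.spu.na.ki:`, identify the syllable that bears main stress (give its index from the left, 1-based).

Weights: 1 so: L, 2 su L, 3 kla: L, 4 bra: L, 5 spu L, 6 na L, 7 ki: L.
Parse right to left (heavy = foot alone; LL = one foot; stranded L unfooted): so: (ˈsu.kla:) (ˈbra:.spu) (ˈna.ki:).
Foot heads: 2, 4, 6.
Primary stress on the leftmost head = syllable 2.
Primary stress: syllable 2 → so:.ˈsu.kla:.bra:.spu.na.ki:.

2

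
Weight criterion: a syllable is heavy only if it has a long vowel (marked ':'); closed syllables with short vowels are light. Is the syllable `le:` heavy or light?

heavy

`le:`: long vowel, open (no coda). Long vowel → heavy.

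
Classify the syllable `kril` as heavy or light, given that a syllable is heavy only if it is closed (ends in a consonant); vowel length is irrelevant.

heavy

`kril`: short vowel, closed (coda /l/). Closed (coda /l/) → heavy.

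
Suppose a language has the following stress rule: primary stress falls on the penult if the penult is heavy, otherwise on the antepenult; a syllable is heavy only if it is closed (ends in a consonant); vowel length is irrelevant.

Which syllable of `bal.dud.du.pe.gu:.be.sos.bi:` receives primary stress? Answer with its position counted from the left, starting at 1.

Weights: 6 be L, 7 sos H, 8 bi: L.
The penult (syllable 7, sos) is heavy, so it takes stress.
Primary stress: syllable 7 → bal.dud.du.pe.gu:.be.ˈsos.bi:.

7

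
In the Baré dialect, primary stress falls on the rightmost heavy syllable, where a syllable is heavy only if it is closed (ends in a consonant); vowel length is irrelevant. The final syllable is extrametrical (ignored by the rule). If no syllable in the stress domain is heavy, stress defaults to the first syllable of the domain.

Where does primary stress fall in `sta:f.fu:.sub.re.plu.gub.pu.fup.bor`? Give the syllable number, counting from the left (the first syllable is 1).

8

The final syllable (9, bor) is extrametrical; the stress domain is syllables 1–8.
Weights: 1 sta:f H, 2 fu: L, 3 sub H, 4 re L, 5 plu L, 6 gub H, 7 pu L, 8 fup H.
Heavy syllables in the domain: 1, 3, 6, 8. The rightmost is syllable 8 (fup).
Primary stress: syllable 8 → sta:f.fu:.sub.re.plu.gub.pu.ˈfup.bor.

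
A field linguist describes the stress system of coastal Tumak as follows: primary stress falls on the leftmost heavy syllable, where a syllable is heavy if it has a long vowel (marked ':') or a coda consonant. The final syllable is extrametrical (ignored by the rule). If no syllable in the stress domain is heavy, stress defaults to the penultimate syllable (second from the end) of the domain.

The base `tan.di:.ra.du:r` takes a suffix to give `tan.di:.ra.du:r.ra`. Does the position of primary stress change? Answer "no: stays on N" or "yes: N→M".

Base `tan.di:.ra.du:r` (4 syllables):
  The final syllable (4, du:r) is extrametrical; the stress domain is syllables 1–3.
  Weights: 1 tan H, 2 di: H, 3 ra L.
  Heavy syllables in the domain: 1, 2. The leftmost is syllable 1 (tan).
  → primary stress on syllable 1.
Suffixed `tan.di:.ra.du:r.ra` (5 syllables):
  The final syllable (5, ra) is extrametrical; the stress domain is syllables 1–4.
  Weights: 1 tan H, 2 di: H, 3 ra L, 4 du:r H.
  Heavy syllables in the domain: 1, 2, 4. The leftmost is syllable 1 (tan).
  → primary stress on syllable 1.

no: stays on 1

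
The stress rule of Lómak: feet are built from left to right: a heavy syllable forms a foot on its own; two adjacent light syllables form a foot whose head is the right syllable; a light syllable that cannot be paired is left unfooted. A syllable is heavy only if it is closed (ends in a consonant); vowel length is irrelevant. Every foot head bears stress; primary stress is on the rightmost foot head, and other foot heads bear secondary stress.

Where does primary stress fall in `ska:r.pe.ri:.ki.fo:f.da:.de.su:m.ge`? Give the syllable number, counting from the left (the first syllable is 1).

8

Weights: 1 ska:r H, 2 pe L, 3 ri: L, 4 ki L, 5 fo:f H, 6 da: L, 7 de L, 8 su:m H, 9 ge L.
Parse left to right (heavy = foot alone; LL = one foot; stranded L unfooted): (ˈska:r) (pe.ˈri:) ki (ˈfo:f) (da:.ˈde) (ˈsu:m) ge.
Foot heads: 1, 3, 5, 7, 8.
Primary stress on the rightmost head = syllable 8.
Primary stress: syllable 8 → ska:r.pe.ri:.ki.fo:f.da:.de.ˈsu:m.ge.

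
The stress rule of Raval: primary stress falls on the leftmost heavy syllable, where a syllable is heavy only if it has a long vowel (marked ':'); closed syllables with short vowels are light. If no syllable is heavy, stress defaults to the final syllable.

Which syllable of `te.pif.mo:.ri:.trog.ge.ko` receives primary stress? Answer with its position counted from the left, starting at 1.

Weights: 1 te L, 2 pif L, 3 mo: H, 4 ri: H, 5 trog L, 6 ge L, 7 ko L.
Heavy syllables in the domain: 3, 4. The leftmost is syllable 3 (mo:).
Primary stress: syllable 3 → te.pif.ˈmo:.ri:.trog.ge.ko.

3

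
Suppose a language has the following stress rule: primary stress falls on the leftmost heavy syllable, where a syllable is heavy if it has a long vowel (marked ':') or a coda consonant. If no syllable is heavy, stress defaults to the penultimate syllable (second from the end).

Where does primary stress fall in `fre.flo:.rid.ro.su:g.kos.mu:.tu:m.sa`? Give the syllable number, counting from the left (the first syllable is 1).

Weights: 1 fre L, 2 flo: H, 3 rid H, 4 ro L, 5 su:g H, 6 kos H, 7 mu: H, 8 tu:m H, 9 sa L.
Heavy syllables in the domain: 2, 3, 5, 6, 7, 8. The leftmost is syllable 2 (flo:).
Primary stress: syllable 2 → fre.ˈflo:.rid.ro.su:g.kos.mu:.tu:m.sa.

2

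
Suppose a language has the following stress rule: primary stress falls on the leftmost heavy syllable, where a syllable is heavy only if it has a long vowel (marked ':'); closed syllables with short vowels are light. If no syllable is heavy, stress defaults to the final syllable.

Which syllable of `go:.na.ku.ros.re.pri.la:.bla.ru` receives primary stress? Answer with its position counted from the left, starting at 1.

Weights: 1 go: H, 2 na L, 3 ku L, 4 ros L, 5 re L, 6 pri L, 7 la: H, 8 bla L, 9 ru L.
Heavy syllables in the domain: 1, 7. The leftmost is syllable 1 (go:).
Primary stress: syllable 1 → ˈgo:.na.ku.ros.re.pri.la:.bla.ru.

1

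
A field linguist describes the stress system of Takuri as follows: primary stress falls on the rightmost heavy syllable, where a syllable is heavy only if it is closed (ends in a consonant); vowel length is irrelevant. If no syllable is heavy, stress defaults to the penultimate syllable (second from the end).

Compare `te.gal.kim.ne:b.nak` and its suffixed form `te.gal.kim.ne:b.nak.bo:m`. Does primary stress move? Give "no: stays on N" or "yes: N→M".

Base `te.gal.kim.ne:b.nak` (5 syllables):
  Weights: 1 te L, 2 gal H, 3 kim H, 4 ne:b H, 5 nak H.
  Heavy syllables in the domain: 2, 3, 4, 5. The rightmost is syllable 5 (nak).
  → primary stress on syllable 5.
Suffixed `te.gal.kim.ne:b.nak.bo:m` (6 syllables):
  Weights: 1 te L, 2 gal H, 3 kim H, 4 ne:b H, 5 nak H, 6 bo:m H.
  Heavy syllables in the domain: 2, 3, 4, 5, 6. The rightmost is syllable 6 (bo:m).
  → primary stress on syllable 6.

yes: 5→6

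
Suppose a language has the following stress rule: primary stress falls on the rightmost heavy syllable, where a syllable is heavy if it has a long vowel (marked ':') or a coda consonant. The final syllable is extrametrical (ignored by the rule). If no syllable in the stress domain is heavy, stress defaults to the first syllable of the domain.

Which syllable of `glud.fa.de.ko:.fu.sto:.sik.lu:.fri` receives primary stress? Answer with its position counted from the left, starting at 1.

The final syllable (9, fri) is extrametrical; the stress domain is syllables 1–8.
Weights: 1 glud H, 2 fa L, 3 de L, 4 ko: H, 5 fu L, 6 sto: H, 7 sik H, 8 lu: H.
Heavy syllables in the domain: 1, 4, 6, 7, 8. The rightmost is syllable 8 (lu:).
Primary stress: syllable 8 → glud.fa.de.ko:.fu.sto:.sik.ˈlu:.fri.

8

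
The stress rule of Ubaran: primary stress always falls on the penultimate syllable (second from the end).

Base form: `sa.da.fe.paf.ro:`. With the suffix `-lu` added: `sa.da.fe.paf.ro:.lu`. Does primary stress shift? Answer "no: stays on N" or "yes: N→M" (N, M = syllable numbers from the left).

yes: 4→5

Base `sa.da.fe.paf.ro:` (5 syllables):
  The word has 5 syllables; the penultimate syllable (second from the end) is syllable 4 (paf).
  → primary stress on syllable 4.
Suffixed `sa.da.fe.paf.ro:.lu` (6 syllables):
  The word has 6 syllables; the penultimate syllable (second from the end) is syllable 5 (ro:).
  → primary stress on syllable 5.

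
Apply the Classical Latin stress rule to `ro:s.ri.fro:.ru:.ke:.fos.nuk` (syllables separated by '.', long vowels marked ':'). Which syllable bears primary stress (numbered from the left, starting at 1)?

Classical Latin: stress the penult if heavy (long vowel or closed), else the antepenult.
Weights: 5 ke: H, 6 fos H, 7 nuk H.
The penult (syllable 6, fos) is heavy, so it takes stress.
Stress on syllable 6: ro:s.ri.fro:.ru:.ke:.ˈfos.nuk.

6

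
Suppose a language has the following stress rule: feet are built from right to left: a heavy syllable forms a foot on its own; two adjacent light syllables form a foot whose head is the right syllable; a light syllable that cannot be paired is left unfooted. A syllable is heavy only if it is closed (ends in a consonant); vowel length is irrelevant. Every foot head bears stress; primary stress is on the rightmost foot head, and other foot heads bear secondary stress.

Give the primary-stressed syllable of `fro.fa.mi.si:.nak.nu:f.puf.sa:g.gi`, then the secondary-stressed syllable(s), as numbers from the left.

Weights: 1 fro L, 2 fa L, 3 mi L, 4 si: L, 5 nak H, 6 nu:f H, 7 puf H, 8 sa:g H, 9 gi L.
Parse right to left (heavy = foot alone; LL = one foot; stranded L unfooted): (fro.ˈfa) (mi.ˈsi:) (ˈnak) (ˈnu:f) (ˈpuf) (ˈsa:g) gi.
Foot heads: 2, 4, 5, 6, 7, 8.
Primary stress on the rightmost head = syllable 8.
Secondary stress on 2, 4, 5, 6, 7: fro.ˌfa.mi.ˌsi:.ˌnak.ˌnu:f.ˌpuf.ˈsa:g.gi.

primary 8, secondary 2, 4, 5, 6, 7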